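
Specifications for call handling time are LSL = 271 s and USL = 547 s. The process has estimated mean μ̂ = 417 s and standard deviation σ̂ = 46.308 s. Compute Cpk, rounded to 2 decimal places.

0.94

Cpu = (USL − μ̂) / (3σ̂) = (547 − 417) / (3 × 46.308) = 0.9358; Cpl = (μ̂ − LSL) / (3σ̂) = (417 − 271) / (3 × 46.308) = 1.0509; Cpk = min(Cpu, Cpl) = 0.9358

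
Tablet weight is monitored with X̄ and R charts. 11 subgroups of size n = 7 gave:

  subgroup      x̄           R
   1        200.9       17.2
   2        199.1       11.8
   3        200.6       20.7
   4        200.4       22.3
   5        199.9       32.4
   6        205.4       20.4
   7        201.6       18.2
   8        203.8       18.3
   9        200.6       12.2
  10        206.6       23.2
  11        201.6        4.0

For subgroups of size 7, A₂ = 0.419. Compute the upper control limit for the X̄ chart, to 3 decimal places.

209.508

X̄̄ = (200.9 + 199.1 + 200.6 + 200.4 + 199.9 + 205.4 + 201.6 + 203.8 + 200.6 + 206.6 + 201.6) / 11 = 2220.5000 / 11 = 201.8636
R̄ = (17.2 + 11.8 + 20.7 + 22.3 + 32.4 + 20.4 + 18.2 + 18.3 + 12.2 + 23.2 + 4.0) / 11 = 200.7000 / 11 = 18.2455
UCL = X̄̄ + A₂·R̄ = 201.8636 + 0.419 × 18.2455 = 209.5085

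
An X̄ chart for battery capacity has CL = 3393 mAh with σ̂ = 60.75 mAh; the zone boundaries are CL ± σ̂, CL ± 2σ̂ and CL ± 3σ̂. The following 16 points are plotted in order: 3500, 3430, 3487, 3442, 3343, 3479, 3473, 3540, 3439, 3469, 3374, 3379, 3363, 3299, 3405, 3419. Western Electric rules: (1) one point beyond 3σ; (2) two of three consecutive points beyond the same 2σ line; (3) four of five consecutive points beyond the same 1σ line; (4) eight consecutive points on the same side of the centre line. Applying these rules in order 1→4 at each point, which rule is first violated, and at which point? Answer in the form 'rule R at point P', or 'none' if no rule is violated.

rule 3 at point 10

Zone of each point (C = within 1σ̂, B = 1σ̂–2σ̂, A = 2σ̂–3σ̂, * = beyond 3σ̂; sign = side of CL): 1:+B, 2:+C, 3:+B, 4:+C, 5:-C, 6:+B, 7:+B, 8:+A, 9:+C, 10:+B, 11:-C, 12:-C, 13:-C, 14:-B, 15:+C, 16:+C
Rule 3 (four of five consecutive points beyond the same 1σ limit) is satisfied at point 10.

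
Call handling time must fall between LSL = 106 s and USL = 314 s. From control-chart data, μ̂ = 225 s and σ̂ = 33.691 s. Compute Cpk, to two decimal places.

Cpu = (USL − μ̂) / (3σ̂) = (314 − 225) / (3 × 33.691) = 0.8806; Cpl = (μ̂ − LSL) / (3σ̂) = (225 − 106) / (3 × 33.691) = 1.1774; Cpk = min(Cpu, Cpl) = 0.8806

0.88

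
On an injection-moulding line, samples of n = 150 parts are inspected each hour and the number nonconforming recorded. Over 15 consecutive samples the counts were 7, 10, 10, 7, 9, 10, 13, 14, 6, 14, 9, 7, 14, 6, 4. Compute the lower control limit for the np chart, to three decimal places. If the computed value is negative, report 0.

0.458

p̄ = Σdᵢ / (k·n) = 140 / (15 × 150) = 0.06222
LCL = np̄ − 3·√(np̄(1−p̄)) = 9.3333 − 3 × 2.9585 = 0.4579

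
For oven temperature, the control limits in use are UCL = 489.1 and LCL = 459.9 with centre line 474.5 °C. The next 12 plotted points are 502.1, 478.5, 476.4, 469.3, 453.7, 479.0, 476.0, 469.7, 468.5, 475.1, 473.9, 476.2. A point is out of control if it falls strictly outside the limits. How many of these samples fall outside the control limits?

Compare each point to [459.9, 489.1]: sample 1 = 502.1 > UCL; sample 5 = 453.7 < LCL.

2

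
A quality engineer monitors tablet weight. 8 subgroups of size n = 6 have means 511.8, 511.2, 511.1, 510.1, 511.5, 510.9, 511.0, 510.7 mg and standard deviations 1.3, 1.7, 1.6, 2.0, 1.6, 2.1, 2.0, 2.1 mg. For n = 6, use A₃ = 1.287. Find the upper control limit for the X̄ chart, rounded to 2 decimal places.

X̄̄ = (511.8 + 511.2 + 511.1 + 510.1 + 511.5 + 510.9 + 511.0 + 510.7) / 8 = 511.0375
s̄ = (1.3 + 1.7 + 1.6 + 2.0 + 1.6 + 2.1 + 2.0 + 2.1) / 8 = 1.8000
UCL = X̄̄ + A₃·s̄ = 511.0375 + 1.287 × 1.8000 = 513.3541

513.35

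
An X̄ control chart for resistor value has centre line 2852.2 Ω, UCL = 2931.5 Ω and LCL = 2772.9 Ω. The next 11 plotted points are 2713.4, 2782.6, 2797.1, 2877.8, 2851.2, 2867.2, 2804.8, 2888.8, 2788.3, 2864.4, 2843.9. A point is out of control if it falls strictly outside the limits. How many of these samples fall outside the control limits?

Compare each point to [2772.9, 2931.5]: sample 1 = 2713.4 < LCL.

1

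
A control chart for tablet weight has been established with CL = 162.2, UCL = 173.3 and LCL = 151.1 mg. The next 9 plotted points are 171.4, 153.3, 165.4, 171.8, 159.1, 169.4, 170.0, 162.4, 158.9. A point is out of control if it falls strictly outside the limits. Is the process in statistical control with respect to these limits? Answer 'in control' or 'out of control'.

All 9 points lie within [151.1, 173.3].

in control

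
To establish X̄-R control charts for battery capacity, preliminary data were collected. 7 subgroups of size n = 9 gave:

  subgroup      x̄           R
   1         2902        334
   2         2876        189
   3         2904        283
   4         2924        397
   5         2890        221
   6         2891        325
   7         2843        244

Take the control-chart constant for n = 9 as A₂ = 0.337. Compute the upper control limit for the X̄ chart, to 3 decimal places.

2985.949

X̄̄ = (2902 + 2876 + 2904 + 2924 + 2890 + 2891 + 2843) / 7 = 20230.0000 / 7 = 2890.0000
R̄ = (334 + 189 + 283 + 397 + 221 + 325 + 244) / 7 = 1993.0000 / 7 = 284.7143
UCL = X̄̄ + A₂·R̄ = 2890.0000 + 0.337 × 284.7143 = 2985.9487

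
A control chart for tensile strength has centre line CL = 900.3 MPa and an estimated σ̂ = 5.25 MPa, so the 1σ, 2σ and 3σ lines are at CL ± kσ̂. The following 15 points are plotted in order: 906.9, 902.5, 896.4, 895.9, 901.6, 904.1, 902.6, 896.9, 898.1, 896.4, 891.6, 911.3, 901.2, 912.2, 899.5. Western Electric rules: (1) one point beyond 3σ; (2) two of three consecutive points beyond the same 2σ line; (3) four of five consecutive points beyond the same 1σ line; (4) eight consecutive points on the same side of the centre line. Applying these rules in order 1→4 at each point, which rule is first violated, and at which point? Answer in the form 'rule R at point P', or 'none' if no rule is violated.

rule 2 at point 14

Zone of each point (C = within 1σ̂, B = 1σ̂–2σ̂, A = 2σ̂–3σ̂, * = beyond 3σ̂; sign = side of CL): 1:+B, 2:+C, 3:-C, 4:-C, 5:+C, 6:+C, 7:+C, 8:-C, 9:-C, 10:-C, 11:-B, 12:+A, 13:+C, 14:+A, 15:-C
Rule 2 (two of three consecutive points beyond the same 2σ limit) is satisfied at point 14.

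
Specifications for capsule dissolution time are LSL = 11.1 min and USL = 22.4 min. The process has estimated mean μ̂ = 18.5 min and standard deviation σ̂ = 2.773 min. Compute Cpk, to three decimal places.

0.469

Cpu = (USL − μ̂) / (3σ̂) = (22.4 − 18.5) / (3 × 2.773) = 0.4688; Cpl = (μ̂ − LSL) / (3σ̂) = (18.5 − 11.1) / (3 × 2.773) = 0.8895; Cpk = min(Cpu, Cpl) = 0.4688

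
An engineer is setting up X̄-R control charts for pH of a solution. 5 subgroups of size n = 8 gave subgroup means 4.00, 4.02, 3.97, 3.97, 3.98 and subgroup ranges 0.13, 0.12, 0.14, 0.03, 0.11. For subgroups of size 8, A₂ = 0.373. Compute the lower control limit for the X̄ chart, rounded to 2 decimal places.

X̄̄ = (4.00 + 4.02 + 3.97 + 3.97 + 3.98) / 5 = 19.9400 / 5 = 3.9880
R̄ = (0.13 + 0.12 + 0.14 + 0.03 + 0.11) / 5 = 0.5300 / 5 = 0.1060
LCL = X̄̄ − A₂·R̄ = 3.9880 − 0.373 × 0.1060 = 3.9485

3.95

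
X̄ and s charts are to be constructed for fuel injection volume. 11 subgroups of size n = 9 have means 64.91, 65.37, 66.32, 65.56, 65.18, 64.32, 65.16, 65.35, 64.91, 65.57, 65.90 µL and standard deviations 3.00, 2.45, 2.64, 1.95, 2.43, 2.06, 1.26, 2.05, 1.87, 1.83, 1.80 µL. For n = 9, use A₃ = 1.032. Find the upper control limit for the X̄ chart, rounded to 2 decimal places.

67.51

X̄̄ = (64.91 + 65.37 + 66.32 + 65.56 + 65.18 + 64.32 + 65.16 + 65.35 + 64.91 + 65.57 + 65.90) / 11 = 65.3227
s̄ = (3.00 + 2.45 + 2.64 + 1.95 + 2.43 + 2.06 + 1.26 + 2.05 + 1.87 + 1.83 + 1.80) / 11 = 2.1218
UCL = X̄̄ + A₃·s̄ = 65.3227 + 1.032 × 2.1218 = 67.5124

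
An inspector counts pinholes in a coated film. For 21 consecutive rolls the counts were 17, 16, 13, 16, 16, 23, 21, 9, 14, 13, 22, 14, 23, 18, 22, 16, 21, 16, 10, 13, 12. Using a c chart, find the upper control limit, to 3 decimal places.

28.588

c̄ = (17 + 16 + 13 + 16 + 16 + 23 + 21 + 9 + 14 + 13 + 22 + 14 + 23 + 18 + 22 + 16 + 21 + 16 + 10 + 13 + 12) / 21 = 345 / 21 = 16.4286
UCL = c̄ + 3√c̄ = 16.4286 + 3 × √16.4286 = 16.4286 + 3 × 4.0532 = 28.5882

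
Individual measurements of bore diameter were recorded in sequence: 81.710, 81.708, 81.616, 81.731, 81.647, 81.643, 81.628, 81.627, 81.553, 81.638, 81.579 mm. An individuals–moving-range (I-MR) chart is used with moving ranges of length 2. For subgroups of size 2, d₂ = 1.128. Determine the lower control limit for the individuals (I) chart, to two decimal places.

X̄ = (81.710 + 81.708 + 81.616 + 81.731 + 81.647 + 81.643 + 81.628 + 81.627 + 81.553 + 81.638 + 81.579) / 11 = 81.6436
Moving ranges: 0.002, 0.092, 0.115, 0.084, 0.004, 0.015, 0.001, 0.074, 0.085, 0.059; M̄R̄ = 0.5310 / 10 = 0.0531
LCL = X̄ − 3·M̄R̄/d₂ = 81.6436 − 3 × 0.0531 / 1.128 = 81.5024

81.50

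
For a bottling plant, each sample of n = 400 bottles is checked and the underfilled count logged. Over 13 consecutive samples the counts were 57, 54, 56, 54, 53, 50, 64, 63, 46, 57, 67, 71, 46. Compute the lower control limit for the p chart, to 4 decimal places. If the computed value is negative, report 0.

0.0896

p̄ = Σdᵢ / (k·n) = 738 / (13 × 400) = 0.14192
LCL = p̄ − 3·√(p̄(1−p̄)/n) = 0.14192 − 3 × 0.01745 = 0.08958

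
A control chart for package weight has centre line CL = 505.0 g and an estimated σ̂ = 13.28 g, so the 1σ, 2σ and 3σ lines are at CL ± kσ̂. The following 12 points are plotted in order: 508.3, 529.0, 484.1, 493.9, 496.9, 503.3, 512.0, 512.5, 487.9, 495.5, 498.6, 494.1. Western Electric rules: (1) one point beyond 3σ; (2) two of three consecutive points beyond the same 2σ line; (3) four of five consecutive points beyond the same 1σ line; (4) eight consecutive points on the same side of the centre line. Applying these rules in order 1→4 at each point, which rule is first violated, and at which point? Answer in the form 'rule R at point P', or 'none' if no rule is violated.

Zone of each point (C = within 1σ̂, B = 1σ̂–2σ̂, A = 2σ̂–3σ̂, * = beyond 3σ̂; sign = side of CL): 1:+C, 2:+B, 3:-B, 4:-C, 5:-C, 6:-C, 7:+C, 8:+C, 9:-B, 10:-C, 11:-C, 12:-C
No rule fires across all 12 points.

none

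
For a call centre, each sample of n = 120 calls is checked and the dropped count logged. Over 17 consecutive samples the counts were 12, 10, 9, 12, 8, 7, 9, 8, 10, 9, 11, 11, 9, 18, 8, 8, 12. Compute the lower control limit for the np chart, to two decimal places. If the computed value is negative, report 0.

0.95

p̄ = Σdᵢ / (k·n) = 171 / (17 × 120) = 0.08382
LCL = np̄ − 3·√(np̄(1−p̄)) = 10.0588 − 3 × 3.0357 = 0.9516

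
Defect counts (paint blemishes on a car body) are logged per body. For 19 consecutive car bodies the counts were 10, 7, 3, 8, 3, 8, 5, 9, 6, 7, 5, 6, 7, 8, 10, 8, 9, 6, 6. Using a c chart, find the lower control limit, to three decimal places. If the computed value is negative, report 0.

0.000

c̄ = (10 + 7 + 3 + 8 + 3 + 8 + 5 + 9 + 6 + 7 + 5 + 6 + 7 + 8 + 10 + 8 + 9 + 6 + 6) / 19 = 131 / 19 = 6.8947
LCL = c̄ − 3√c̄ = 6.8947 − 3 × 2.6258 = -0.9826 → 0 (cannot be negative)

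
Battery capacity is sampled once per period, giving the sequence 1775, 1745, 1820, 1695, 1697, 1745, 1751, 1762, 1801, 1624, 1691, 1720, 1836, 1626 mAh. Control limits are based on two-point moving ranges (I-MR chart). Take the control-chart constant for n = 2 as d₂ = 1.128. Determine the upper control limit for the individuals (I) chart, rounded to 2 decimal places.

1926.14

X̄ = (1775 + 1745 + 1820 + 1695 + 1697 + 1745 + 1751 + 1762 + 1801 + 1624 + 1691 + 1720 + 1836 + 1626) / 14 = 1734.8571
Moving ranges: 30, 75, 125, 2, 48, 6, 11, 39, 177, 67, 29, 116, 210; M̄R̄ = 935.0000 / 13 = 71.9231
UCL = X̄ + 3·M̄R̄/d₂ = 1734.8571 + 3 × 71.9231 / 1.128 = 1926.1419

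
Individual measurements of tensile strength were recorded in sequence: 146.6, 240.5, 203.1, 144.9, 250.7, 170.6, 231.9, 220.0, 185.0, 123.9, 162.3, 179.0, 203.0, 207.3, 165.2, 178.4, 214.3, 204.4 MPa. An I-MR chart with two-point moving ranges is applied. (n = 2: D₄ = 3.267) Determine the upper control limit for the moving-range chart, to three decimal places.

140.135

Moving ranges: 93.9, 37.4, 58.2, 105.8, 80.1, 61.3, 11.9, 35.0, 61.1, 38.4, 16.7, 24.0, 4.3, 42.1, 13.2, 35.9, 9.9; M̄R̄ = 729.2000 / 17 = 42.8941
UCL_MR = D₄·M̄R̄ = 3.267 × 42.8941 = 140.1351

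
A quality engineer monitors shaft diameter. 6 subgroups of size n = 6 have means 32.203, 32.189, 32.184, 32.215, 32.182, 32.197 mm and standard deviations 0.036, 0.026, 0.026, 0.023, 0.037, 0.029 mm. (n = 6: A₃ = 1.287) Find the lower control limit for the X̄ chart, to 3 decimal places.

X̄̄ = (32.203 + 32.189 + 32.184 + 32.215 + 32.182 + 32.197) / 6 = 32.1950
s̄ = (0.036 + 0.026 + 0.026 + 0.023 + 0.037 + 0.029) / 6 = 0.0295
LCL = X̄̄ − A₃·s̄ = 32.1950 − 1.287 × 0.0295 = 32.1570

32.157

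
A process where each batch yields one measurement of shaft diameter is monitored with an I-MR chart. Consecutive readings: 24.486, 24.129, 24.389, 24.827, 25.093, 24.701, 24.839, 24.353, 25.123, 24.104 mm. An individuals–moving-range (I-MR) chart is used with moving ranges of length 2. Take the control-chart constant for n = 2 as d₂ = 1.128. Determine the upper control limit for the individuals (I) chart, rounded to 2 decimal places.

25.82

X̄ = (24.486 + 24.129 + 24.389 + 24.827 + 25.093 + 24.701 + 24.839 + 24.353 + 25.123 + 24.104) / 10 = 24.6044
Moving ranges: 0.357, 0.260, 0.438, 0.266, 0.392, 0.138, 0.486, 0.770, 1.019; M̄R̄ = 4.1260 / 9 = 0.4584
UCL = X̄ + 3·M̄R̄/d₂ = 24.6044 + 3 × 0.4584 / 1.128 = 25.8237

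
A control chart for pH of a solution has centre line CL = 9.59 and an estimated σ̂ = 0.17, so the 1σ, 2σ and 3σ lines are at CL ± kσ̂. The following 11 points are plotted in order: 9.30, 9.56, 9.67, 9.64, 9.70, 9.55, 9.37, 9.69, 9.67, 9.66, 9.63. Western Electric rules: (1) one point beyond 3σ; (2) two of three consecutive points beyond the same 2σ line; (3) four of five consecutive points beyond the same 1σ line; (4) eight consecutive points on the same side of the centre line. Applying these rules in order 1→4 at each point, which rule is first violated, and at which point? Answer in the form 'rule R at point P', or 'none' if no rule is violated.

none

Zone of each point (C = within 1σ̂, B = 1σ̂–2σ̂, A = 2σ̂–3σ̂, * = beyond 3σ̂; sign = side of CL): 1:-B, 2:-C, 3:+C, 4:+C, 5:+C, 6:-C, 7:-B, 8:+C, 9:+C, 10:+C, 11:+C
No rule fires across all 11 points.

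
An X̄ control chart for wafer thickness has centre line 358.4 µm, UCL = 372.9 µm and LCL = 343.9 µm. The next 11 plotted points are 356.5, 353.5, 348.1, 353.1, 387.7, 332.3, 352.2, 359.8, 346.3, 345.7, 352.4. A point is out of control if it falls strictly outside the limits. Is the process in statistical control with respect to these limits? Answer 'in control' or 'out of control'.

Compare each point to [343.9, 372.9]: sample 5 = 387.7 > UCL; sample 6 = 332.3 < LCL.

out of control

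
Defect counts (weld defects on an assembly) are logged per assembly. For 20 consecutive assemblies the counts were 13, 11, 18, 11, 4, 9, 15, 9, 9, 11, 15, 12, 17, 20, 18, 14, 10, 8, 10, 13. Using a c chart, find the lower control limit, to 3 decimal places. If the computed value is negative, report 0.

1.807

c̄ = (13 + 11 + 18 + 11 + 4 + 9 + 15 + 9 + 9 + 11 + 15 + 12 + 17 + 20 + 18 + 14 + 10 + 8 + 10 + 13) / 20 = 247 / 20 = 12.3500
LCL = c̄ − 3√c̄ = 12.3500 − 3 × 3.5143 = 1.8072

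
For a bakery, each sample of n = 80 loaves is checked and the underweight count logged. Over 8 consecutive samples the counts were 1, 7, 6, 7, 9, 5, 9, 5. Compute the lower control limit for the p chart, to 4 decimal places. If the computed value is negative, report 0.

p̄ = Σdᵢ / (k·n) = 49 / (8 × 80) = 0.07656
LCL = p̄ − 3·√(p̄(1−p̄)/n) = 0.07656 − 3 × 0.02973 = -0.01262 → 0 (negative, so LCL = 0)

0.0000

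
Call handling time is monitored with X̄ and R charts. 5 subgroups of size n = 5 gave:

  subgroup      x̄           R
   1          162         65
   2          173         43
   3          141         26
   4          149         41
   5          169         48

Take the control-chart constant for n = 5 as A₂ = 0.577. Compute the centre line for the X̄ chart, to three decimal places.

X̄̄ = (162 + 173 + 141 + 149 + 169) / 5 = 794.0000 / 5 = 158.8000
CL = X̄̄ = 158.8000

158.800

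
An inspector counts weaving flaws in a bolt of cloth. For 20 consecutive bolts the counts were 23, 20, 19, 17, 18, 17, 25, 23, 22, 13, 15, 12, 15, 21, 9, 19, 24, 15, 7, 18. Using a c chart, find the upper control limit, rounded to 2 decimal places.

30.19

c̄ = (23 + 20 + 19 + 17 + 18 + 17 + 25 + 23 + 22 + 13 + 15 + 12 + 15 + 21 + 9 + 19 + 24 + 15 + 7 + 18) / 20 = 352 / 20 = 17.6000
UCL = c̄ + 3√c̄ = 17.6000 + 3 × √17.6000 = 17.6000 + 3 × 4.1952 = 30.1857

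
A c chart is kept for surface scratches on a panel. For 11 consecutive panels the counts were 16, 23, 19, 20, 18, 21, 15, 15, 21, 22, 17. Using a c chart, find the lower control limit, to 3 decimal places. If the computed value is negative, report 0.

c̄ = (16 + 23 + 19 + 20 + 18 + 21 + 15 + 15 + 21 + 22 + 17) / 11 = 207 / 11 = 18.8182
LCL = c̄ − 3√c̄ = 18.8182 − 3 × 4.3380 = 5.8042

5.804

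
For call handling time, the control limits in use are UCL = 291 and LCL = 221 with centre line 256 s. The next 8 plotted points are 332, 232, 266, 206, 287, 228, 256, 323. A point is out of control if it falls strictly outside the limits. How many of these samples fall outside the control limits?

Compare each point to [221, 291]: sample 1 = 332 > UCL; sample 4 = 206 < LCL; sample 8 = 323 > UCL.

3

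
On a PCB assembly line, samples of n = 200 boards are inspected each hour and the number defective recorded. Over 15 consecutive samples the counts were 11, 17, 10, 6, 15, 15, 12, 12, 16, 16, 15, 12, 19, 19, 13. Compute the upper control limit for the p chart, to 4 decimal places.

p̄ = Σdᵢ / (k·n) = 208 / (15 × 200) = 0.06933
UCL = p̄ + 3·√(p̄(1−p̄)/n) = 0.06933 + 3 × √(0.06933×0.93067/200) = 0.06933 + 3 × 0.01796 = 0.12322

0.1232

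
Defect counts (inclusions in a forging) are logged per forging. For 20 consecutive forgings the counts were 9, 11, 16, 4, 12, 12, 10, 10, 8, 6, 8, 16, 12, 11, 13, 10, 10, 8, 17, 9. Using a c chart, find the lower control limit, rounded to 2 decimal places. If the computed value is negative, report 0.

0.83

c̄ = (9 + 11 + 16 + 4 + 12 + 12 + 10 + 10 + 8 + 6 + 8 + 16 + 12 + 11 + 13 + 10 + 10 + 8 + 17 + 9) / 20 = 212 / 20 = 10.6000
LCL = c̄ − 3√c̄ = 10.6000 − 3 × 3.2558 = 0.8327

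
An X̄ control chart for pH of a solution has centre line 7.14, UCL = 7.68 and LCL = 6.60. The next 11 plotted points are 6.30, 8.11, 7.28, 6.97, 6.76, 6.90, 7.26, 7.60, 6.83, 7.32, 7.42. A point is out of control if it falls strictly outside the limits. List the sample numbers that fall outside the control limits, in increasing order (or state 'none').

1, 2

Compare each point to [6.60, 7.68]: sample 1 = 6.30 < LCL; sample 2 = 8.11 > UCL.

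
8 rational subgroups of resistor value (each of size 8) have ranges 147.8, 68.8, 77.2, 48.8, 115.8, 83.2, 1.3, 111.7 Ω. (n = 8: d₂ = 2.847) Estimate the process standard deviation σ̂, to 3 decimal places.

R̄ = (147.8 + 68.8 + 77.2 + 48.8 + 115.8 + 83.2 + 1.3 + 111.7) / 8 = 81.8250
σ̂ = R̄ / d₂ = 81.8250 / 2.847 = 28.7408

28.741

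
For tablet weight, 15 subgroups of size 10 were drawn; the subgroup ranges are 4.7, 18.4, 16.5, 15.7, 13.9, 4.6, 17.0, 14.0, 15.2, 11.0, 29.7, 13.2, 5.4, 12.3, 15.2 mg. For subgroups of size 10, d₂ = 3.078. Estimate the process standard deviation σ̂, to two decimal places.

R̄ = (4.7 + 18.4 + 16.5 + 15.7 + 13.9 + 4.6 + 17.0 + 14.0 + 15.2 + 11.0 + 29.7 + 13.2 + 5.4 + 12.3 + 15.2) / 15 = 13.7867
σ̂ = R̄ / d₂ = 13.7867 / 3.078 = 4.4791

4.48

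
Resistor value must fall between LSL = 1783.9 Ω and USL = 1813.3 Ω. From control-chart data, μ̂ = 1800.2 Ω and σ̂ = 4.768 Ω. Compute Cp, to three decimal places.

1.028

Cp = (USL − LSL) / (6σ̂) = (1813.3 − 1783.9) / (6 × 4.768) = 29.4000 / 28.6080 = 1.0277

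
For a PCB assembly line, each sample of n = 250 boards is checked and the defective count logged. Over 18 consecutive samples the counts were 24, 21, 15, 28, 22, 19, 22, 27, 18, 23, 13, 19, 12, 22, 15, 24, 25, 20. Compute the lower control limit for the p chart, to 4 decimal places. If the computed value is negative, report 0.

0.0299

p̄ = Σdᵢ / (k·n) = 369 / (18 × 250) = 0.08200
LCL = p̄ − 3·√(p̄(1−p̄)/n) = 0.08200 − 3 × 0.01735 = 0.02994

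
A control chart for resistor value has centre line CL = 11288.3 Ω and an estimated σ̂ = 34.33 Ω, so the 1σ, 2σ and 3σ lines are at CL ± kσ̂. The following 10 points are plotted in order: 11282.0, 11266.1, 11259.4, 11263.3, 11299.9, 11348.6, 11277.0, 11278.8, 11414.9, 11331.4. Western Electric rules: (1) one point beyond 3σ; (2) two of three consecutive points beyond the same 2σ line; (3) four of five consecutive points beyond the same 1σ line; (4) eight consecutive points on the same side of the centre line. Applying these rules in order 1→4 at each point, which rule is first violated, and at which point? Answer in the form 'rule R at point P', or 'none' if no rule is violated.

rule 1 at point 9

Zone of each point (C = within 1σ̂, B = 1σ̂–2σ̂, A = 2σ̂–3σ̂, * = beyond 3σ̂; sign = side of CL): 1:-C, 2:-C, 3:-C, 4:-C, 5:+C, 6:+B, 7:-C, 8:-C, 9:+*, 10:+B
Rule 1 (one point beyond the 3σ limits) is satisfied at point 9.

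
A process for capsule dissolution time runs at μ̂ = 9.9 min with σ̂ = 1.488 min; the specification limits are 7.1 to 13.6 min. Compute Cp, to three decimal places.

Cp = (USL − LSL) / (6σ̂) = (13.6 − 7.1) / (6 × 1.488) = 6.5000 / 8.9280 = 0.7280

0.728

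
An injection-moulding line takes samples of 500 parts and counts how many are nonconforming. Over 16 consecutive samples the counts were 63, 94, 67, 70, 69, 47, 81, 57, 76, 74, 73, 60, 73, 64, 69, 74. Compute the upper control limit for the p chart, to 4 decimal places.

0.1853

p̄ = Σdᵢ / (k·n) = 1111 / (16 × 500) = 0.13887
UCL = p̄ + 3·√(p̄(1−p̄)/n) = 0.13887 + 3 × √(0.13887×0.86113/500) = 0.13887 + 3 × 0.01547 = 0.18527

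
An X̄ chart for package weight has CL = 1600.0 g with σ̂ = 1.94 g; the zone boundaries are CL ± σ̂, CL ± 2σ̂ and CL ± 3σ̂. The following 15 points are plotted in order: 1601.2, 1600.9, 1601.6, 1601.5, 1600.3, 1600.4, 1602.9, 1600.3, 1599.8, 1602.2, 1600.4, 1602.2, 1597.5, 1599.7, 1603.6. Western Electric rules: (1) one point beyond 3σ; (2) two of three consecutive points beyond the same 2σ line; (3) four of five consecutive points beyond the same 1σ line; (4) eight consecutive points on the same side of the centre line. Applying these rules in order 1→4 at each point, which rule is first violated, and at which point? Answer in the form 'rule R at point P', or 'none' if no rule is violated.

rule 4 at point 8

Zone of each point (C = within 1σ̂, B = 1σ̂–2σ̂, A = 2σ̂–3σ̂, * = beyond 3σ̂; sign = side of CL): 1:+C, 2:+C, 3:+C, 4:+C, 5:+C, 6:+C, 7:+B, 8:+C, 9:-C, 10:+B, 11:+C, 12:+B, 13:-B, 14:-C, 15:+B
Rule 4 (eight consecutive points on the same side of the centre line) is satisfied at point 8.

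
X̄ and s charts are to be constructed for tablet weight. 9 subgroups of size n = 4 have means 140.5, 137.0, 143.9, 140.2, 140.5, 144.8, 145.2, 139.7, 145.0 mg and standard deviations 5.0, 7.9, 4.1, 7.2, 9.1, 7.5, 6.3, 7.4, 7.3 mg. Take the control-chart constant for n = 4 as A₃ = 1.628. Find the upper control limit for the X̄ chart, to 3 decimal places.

153.046

X̄̄ = (140.5 + 137.0 + 143.9 + 140.2 + 140.5 + 144.8 + 145.2 + 139.7 + 145.0) / 9 = 141.8667
s̄ = (5.0 + 7.9 + 4.1 + 7.2 + 9.1 + 7.5 + 6.3 + 7.4 + 7.3) / 9 = 6.8667
UCL = X̄̄ + A₃·s̄ = 141.8667 + 1.628 × 6.8667 = 153.0456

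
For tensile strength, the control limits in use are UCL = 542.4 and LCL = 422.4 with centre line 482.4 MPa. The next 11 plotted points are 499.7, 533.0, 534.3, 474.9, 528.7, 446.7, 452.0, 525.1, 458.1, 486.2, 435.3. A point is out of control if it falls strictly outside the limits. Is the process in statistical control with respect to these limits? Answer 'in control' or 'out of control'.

All 11 points lie within [422.4, 542.4].

in control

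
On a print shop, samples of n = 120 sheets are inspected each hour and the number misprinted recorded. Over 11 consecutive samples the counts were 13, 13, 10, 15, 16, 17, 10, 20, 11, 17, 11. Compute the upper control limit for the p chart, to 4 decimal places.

p̄ = Σdᵢ / (k·n) = 153 / (11 × 120) = 0.11591
UCL = p̄ + 3·√(p̄(1−p̄)/n) = 0.11591 + 3 × √(0.11591×0.88409/120) = 0.11591 + 3 × 0.02922 = 0.20358

0.2036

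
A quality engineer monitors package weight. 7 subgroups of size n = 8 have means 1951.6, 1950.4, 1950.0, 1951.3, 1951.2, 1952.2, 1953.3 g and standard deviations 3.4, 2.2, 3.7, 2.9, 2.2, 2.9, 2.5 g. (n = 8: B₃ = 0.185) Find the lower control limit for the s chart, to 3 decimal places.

s̄ = (3.4 + 2.2 + 3.7 + 2.9 + 2.2 + 2.9 + 2.5) / 7 = 2.8286
LCL_s = B₃·s̄ = 0.185 × 2.8286 = 0.5233

0.523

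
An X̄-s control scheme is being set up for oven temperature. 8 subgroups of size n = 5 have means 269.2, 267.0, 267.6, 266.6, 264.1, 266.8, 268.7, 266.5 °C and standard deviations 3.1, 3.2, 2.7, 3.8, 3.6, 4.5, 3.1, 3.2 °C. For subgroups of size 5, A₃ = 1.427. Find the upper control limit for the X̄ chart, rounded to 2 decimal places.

271.91

X̄̄ = (269.2 + 267.0 + 267.6 + 266.6 + 264.1 + 266.8 + 268.7 + 266.5) / 8 = 267.0625
s̄ = (3.1 + 3.2 + 2.7 + 3.8 + 3.6 + 4.5 + 3.1 + 3.2) / 8 = 3.4000
UCL = X̄̄ + A₃·s̄ = 267.0625 + 1.427 × 3.4000 = 271.9143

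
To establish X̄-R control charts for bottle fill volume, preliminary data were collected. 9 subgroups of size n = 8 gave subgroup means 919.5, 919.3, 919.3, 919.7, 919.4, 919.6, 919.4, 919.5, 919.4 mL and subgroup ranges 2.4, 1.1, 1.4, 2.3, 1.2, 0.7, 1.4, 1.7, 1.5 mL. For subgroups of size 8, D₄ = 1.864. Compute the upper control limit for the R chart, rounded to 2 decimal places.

2.84

R̄ = (2.4 + 1.1 + 1.4 + 2.3 + 1.2 + 0.7 + 1.4 + 1.7 + 1.5) / 9 = 13.7000 / 9 = 1.5222
UCL_R = D₄·R̄ = 1.864 × 1.5222 = 2.8374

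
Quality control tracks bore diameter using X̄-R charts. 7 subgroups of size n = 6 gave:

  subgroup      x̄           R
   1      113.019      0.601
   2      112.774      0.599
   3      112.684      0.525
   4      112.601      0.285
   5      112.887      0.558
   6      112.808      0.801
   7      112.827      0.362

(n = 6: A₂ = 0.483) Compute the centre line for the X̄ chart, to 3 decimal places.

112.800

X̄̄ = (113.019 + 112.774 + 112.684 + 112.601 + 112.887 + 112.808 + 112.827) / 7 = 789.6000 / 7 = 112.8000
CL = X̄̄ = 112.8000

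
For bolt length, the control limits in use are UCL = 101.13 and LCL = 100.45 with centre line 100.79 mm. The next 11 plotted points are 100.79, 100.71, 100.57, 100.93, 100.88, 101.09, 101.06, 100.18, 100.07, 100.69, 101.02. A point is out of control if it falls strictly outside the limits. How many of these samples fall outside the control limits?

Compare each point to [100.45, 101.13]: sample 8 = 100.18 < LCL; sample 9 = 100.07 < LCL.

2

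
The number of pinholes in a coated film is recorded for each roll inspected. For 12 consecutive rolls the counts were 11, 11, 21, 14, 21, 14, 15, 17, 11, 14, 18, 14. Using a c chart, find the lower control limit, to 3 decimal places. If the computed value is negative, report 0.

3.432

c̄ = (11 + 11 + 21 + 14 + 21 + 14 + 15 + 17 + 11 + 14 + 18 + 14) / 12 = 181 / 12 = 15.0833
LCL = c̄ − 3√c̄ = 15.0833 − 3 × 3.8837 = 3.4322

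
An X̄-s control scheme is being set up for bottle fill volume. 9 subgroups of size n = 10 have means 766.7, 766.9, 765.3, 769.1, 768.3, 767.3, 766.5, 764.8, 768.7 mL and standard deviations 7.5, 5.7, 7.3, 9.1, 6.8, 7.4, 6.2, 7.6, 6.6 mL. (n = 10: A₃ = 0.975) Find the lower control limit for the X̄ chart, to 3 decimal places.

X̄̄ = (766.7 + 766.9 + 765.3 + 769.1 + 768.3 + 767.3 + 766.5 + 764.8 + 768.7) / 9 = 767.0667
s̄ = (7.5 + 5.7 + 7.3 + 9.1 + 6.8 + 7.4 + 6.2 + 7.6 + 6.6) / 9 = 7.1333
LCL = X̄̄ − A₃·s̄ = 767.0667 − 0.975 × 7.1333 = 760.1117

760.112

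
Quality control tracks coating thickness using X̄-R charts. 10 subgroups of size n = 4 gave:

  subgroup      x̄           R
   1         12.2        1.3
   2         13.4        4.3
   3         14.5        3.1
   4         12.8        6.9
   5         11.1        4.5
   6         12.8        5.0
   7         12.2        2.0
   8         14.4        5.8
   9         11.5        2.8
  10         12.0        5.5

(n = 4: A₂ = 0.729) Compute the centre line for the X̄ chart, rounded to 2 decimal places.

X̄̄ = (12.2 + 13.4 + 14.5 + 12.8 + 11.1 + 12.8 + 12.2 + 14.4 + 11.5 + 12.0) / 10 = 126.9000 / 10 = 12.6900
CL = X̄̄ = 12.6900

12.69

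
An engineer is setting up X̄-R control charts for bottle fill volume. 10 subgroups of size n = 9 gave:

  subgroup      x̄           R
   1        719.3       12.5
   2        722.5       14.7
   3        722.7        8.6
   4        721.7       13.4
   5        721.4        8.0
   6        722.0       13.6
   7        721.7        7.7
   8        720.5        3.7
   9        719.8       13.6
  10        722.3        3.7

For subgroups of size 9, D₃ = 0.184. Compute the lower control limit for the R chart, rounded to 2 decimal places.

R̄ = (12.5 + 14.7 + 8.6 + 13.4 + 8.0 + 13.6 + 7.7 + 3.7 + 13.6 + 3.7) / 10 = 99.5000 / 10 = 9.9500
LCL_R = D₃·R̄ = 0.184 × 9.9500 = 1.8308

1.83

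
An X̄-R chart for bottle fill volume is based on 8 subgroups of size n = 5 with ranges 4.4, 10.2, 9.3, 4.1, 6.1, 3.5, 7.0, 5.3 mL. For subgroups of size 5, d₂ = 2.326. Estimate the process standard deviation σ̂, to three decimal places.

2.682

R̄ = (4.4 + 10.2 + 9.3 + 4.1 + 6.1 + 3.5 + 7.0 + 5.3) / 8 = 6.2375
σ̂ = R̄ / d₂ = 6.2375 / 2.326 = 2.6816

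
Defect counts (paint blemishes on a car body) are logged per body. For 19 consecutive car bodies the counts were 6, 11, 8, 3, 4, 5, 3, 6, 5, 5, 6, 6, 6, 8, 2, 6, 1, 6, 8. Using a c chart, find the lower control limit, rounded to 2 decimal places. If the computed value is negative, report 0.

c̄ = (6 + 11 + 8 + 3 + 4 + 5 + 3 + 6 + 5 + 5 + 6 + 6 + 6 + 8 + 2 + 6 + 1 + 6 + 8) / 19 = 105 / 19 = 5.5263
LCL = c̄ − 3√c̄ = 5.5263 − 3 × 2.3508 = -1.5261 → 0 (cannot be negative)

0.00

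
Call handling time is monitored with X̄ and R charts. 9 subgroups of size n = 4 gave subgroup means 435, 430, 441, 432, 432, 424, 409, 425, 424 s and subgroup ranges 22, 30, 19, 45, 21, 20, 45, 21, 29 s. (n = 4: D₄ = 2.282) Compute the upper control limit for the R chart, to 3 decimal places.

R̄ = (22 + 30 + 19 + 45 + 21 + 20 + 45 + 21 + 29) / 9 = 252.0000 / 9 = 28.0000
UCL_R = D₄·R̄ = 2.282 × 28.0000 = 63.8960

63.896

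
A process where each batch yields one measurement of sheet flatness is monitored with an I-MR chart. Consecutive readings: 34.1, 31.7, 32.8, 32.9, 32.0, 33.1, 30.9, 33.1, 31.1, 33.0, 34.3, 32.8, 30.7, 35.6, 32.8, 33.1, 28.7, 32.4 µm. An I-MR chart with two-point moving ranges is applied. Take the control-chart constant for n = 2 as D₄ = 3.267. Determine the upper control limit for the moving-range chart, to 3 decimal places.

Moving ranges: 2.4, 1.1, 0.1, 0.9, 1.1, 2.2, 2.2, 2.0, 1.9, 1.3, 1.5, 2.1, 4.9, 2.8, 0.3, 4.4, 3.7; M̄R̄ = 34.9000 / 17 = 2.0529
UCL_MR = D₄·M̄R̄ = 3.267 × 2.0529 = 6.7070

6.707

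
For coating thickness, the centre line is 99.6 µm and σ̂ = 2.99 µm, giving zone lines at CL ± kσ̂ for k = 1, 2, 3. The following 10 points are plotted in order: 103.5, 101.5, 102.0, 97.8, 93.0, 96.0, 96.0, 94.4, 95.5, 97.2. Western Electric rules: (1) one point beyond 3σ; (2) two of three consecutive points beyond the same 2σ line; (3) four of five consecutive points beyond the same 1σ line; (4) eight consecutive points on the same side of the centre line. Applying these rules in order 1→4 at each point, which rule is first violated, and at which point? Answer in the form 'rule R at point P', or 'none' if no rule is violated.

rule 3 at point 8

Zone of each point (C = within 1σ̂, B = 1σ̂–2σ̂, A = 2σ̂–3σ̂, * = beyond 3σ̂; sign = side of CL): 1:+B, 2:+C, 3:+C, 4:-C, 5:-A, 6:-B, 7:-B, 8:-B, 9:-B, 10:-C
Rule 3 (four of five consecutive points beyond the same 1σ limit) is satisfied at point 8.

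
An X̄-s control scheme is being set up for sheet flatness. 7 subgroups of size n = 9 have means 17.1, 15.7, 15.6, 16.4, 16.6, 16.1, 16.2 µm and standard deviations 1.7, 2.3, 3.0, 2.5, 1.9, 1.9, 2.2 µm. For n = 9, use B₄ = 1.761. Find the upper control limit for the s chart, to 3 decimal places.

3.899

s̄ = (1.7 + 2.3 + 3.0 + 2.5 + 1.9 + 1.9 + 2.2) / 7 = 2.2143
UCL_s = B₄·s̄ = 1.761 × 2.2143 = 3.8994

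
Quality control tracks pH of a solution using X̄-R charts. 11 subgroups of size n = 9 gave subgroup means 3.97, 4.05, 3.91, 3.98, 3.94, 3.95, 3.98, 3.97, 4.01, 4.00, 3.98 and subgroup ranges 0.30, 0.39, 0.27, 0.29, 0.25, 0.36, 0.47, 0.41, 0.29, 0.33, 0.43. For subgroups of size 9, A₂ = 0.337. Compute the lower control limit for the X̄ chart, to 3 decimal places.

X̄̄ = (3.97 + 4.05 + 3.91 + 3.98 + 3.94 + 3.95 + 3.98 + 3.97 + 4.01 + 4.00 + 3.98) / 11 = 43.7400 / 11 = 3.9764
R̄ = (0.30 + 0.39 + 0.27 + 0.29 + 0.25 + 0.36 + 0.47 + 0.41 + 0.29 + 0.33 + 0.43) / 11 = 3.7900 / 11 = 0.3445
LCL = X̄̄ − A₂·R̄ = 3.9764 − 0.337 × 0.3445 = 3.8603

3.860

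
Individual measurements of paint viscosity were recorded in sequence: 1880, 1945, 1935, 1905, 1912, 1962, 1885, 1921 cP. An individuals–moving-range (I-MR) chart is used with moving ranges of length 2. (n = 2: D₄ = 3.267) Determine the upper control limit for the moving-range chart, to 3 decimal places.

128.346

Moving ranges: 65, 10, 30, 7, 50, 77, 36; M̄R̄ = 275.0000 / 7 = 39.2857
UCL_MR = D₄·M̄R̄ = 3.267 × 39.2857 = 128.3464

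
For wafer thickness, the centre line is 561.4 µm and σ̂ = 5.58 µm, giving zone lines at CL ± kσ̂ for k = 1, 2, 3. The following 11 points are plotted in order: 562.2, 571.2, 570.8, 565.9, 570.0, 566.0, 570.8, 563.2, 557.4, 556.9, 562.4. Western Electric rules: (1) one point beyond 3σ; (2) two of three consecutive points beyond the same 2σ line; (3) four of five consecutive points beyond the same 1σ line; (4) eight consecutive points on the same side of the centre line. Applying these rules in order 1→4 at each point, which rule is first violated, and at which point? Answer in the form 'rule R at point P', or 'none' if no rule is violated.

Zone of each point (C = within 1σ̂, B = 1σ̂–2σ̂, A = 2σ̂–3σ̂, * = beyond 3σ̂; sign = side of CL): 1:+C, 2:+B, 3:+B, 4:+C, 5:+B, 6:+C, 7:+B, 8:+C, 9:-C, 10:-C, 11:+C
Rule 4 (eight consecutive points on the same side of the centre line) is satisfied at point 8.

rule 4 at point 8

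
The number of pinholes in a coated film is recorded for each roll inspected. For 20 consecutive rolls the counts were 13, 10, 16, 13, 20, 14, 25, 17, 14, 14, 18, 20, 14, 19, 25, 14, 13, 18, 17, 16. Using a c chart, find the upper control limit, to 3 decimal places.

28.686

c̄ = (13 + 10 + 16 + 13 + 20 + 14 + 25 + 17 + 14 + 14 + 18 + 20 + 14 + 19 + 25 + 14 + 13 + 18 + 17 + 16) / 20 = 330 / 20 = 16.5000
UCL = c̄ + 3√c̄ = 16.5000 + 3 × √16.5000 = 16.5000 + 3 × 4.0620 = 28.6861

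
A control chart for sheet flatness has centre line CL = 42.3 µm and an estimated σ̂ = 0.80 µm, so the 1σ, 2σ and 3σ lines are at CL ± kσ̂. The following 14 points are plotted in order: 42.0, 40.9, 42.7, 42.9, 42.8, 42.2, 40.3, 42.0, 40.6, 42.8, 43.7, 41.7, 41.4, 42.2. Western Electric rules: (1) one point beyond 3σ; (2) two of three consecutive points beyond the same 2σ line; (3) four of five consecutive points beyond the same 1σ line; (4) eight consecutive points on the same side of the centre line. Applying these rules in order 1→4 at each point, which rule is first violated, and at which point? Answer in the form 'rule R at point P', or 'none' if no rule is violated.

Zone of each point (C = within 1σ̂, B = 1σ̂–2σ̂, A = 2σ̂–3σ̂, * = beyond 3σ̂; sign = side of CL): 1:-C, 2:-B, 3:+C, 4:+C, 5:+C, 6:-C, 7:-A, 8:-C, 9:-A, 10:+C, 11:+B, 12:-C, 13:-B, 14:-C
Rule 2 (two of three consecutive points beyond the same 2σ limit) is satisfied at point 9.

rule 2 at point 9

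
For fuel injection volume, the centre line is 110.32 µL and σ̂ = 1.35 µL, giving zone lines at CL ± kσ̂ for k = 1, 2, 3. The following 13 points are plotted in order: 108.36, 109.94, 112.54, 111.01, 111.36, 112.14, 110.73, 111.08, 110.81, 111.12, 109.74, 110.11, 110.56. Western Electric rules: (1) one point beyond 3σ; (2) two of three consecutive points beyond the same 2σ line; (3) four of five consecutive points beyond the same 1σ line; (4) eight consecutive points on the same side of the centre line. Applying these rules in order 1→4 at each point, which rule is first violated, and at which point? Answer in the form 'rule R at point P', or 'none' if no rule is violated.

Zone of each point (C = within 1σ̂, B = 1σ̂–2σ̂, A = 2σ̂–3σ̂, * = beyond 3σ̂; sign = side of CL): 1:-B, 2:-C, 3:+B, 4:+C, 5:+C, 6:+B, 7:+C, 8:+C, 9:+C, 10:+C, 11:-C, 12:-C, 13:+C
Rule 4 (eight consecutive points on the same side of the centre line) is satisfied at point 10.

rule 4 at point 10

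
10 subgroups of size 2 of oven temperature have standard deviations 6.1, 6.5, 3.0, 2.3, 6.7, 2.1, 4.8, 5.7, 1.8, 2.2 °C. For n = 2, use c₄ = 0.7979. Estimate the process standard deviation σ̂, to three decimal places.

s̄ = (6.1 + 6.5 + 3.0 + 2.3 + 6.7 + 2.1 + 4.8 + 5.7 + 1.8 + 2.2) / 10 = 4.1200
σ̂ = s̄ / c₄ = 4.1200 / 0.7979 = 5.1636

5.164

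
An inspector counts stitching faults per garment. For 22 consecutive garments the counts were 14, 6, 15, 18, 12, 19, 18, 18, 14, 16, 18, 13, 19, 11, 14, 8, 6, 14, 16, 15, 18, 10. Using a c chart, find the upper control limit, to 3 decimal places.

c̄ = (14 + 6 + 15 + 18 + 12 + 19 + 18 + 18 + 14 + 16 + 18 + 13 + 19 + 11 + 14 + 8 + 6 + 14 + 16 + 15 + 18 + 10) / 22 = 312 / 22 = 14.1818
UCL = c̄ + 3√c̄ = 14.1818 + 3 × √14.1818 = 14.1818 + 3 × 3.7659 = 25.4794

25.479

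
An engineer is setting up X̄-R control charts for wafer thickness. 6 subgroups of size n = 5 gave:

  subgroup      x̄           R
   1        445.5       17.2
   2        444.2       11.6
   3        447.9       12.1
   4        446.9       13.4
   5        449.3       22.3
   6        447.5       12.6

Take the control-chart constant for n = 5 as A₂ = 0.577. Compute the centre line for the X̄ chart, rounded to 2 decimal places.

446.88

X̄̄ = (445.5 + 444.2 + 447.9 + 446.9 + 449.3 + 447.5) / 6 = 2681.3000 / 6 = 446.8833
CL = X̄̄ = 446.8833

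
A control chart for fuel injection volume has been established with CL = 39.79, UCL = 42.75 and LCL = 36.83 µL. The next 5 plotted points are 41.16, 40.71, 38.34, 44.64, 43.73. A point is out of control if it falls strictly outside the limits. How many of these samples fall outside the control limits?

2

Compare each point to [36.83, 42.75]: sample 4 = 44.64 > UCL; sample 5 = 43.73 > UCL.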